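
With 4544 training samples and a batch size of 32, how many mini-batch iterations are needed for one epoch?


Iterations per epoch = dataset_size / batch_size
= 4544 / 32
= 142

142


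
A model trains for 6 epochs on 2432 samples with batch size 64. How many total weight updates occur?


Iterations per epoch = 2432 / 64 = 38
Total updates = iterations_per_epoch * epochs
= 38 * 6
= 228

228


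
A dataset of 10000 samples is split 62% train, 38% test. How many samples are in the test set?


Train samples = 10000 * 62% = 6200
Test samples = 10000 - 6200
= 3800

3800


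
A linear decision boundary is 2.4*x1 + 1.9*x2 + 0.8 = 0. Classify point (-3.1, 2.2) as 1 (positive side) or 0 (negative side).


Compute 2.4 * -3.1 + 1.9 * 2.2 + 0.8
= -7.44 + 4.18 + 0.8
= -2.46
Since -2.46 < 0, the point is on the negative side.

0


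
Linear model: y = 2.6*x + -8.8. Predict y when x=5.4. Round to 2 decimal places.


y = 2.6 * 5.4 + (-8.8)
= 14.04 + (-8.8)
= 5.24

5.24


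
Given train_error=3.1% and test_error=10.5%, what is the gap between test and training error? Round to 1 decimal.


Generalization gap = test_error - train_error
= 10.5 - 3.1
= 7.4%
A moderate gap.

7.4


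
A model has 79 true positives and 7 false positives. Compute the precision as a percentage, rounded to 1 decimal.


Precision = TP / (TP + FP) * 100
= 79 / (79 + 7)
= 79 / 86
= 0.9186
= 91.9%

91.9


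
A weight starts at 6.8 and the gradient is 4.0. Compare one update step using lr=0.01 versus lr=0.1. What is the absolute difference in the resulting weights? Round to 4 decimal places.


With lr=0.01: w_new = 6.8 - 0.01 * 4.0 = 6.76
With lr=0.1: w_new = 6.8 - 0.1 * 4.0 = 6.4
Absolute difference = |6.76 - 6.4|
= 0.3600

0.3600


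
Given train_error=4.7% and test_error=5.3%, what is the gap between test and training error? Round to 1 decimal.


Generalization gap = test_error - train_error
= 5.3 - 4.7
= 0.6%
A small gap suggests good generalization.

0.6


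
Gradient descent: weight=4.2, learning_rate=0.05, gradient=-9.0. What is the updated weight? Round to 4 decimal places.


w_new = w_old - lr * gradient
= 4.2 - 0.05 * -9.0
= 4.2 - (-0.45)
= 4.6500

4.6500


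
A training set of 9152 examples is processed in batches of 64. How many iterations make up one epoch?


Iterations per epoch = dataset_size / batch_size
= 9152 / 64
= 143

143


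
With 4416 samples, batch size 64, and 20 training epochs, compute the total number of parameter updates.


Iterations per epoch = 4416 / 64 = 69
Total updates = iterations_per_epoch * epochs
= 69 * 20
= 1380

1380


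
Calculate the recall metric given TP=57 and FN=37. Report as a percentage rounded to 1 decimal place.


Recall = TP / (TP + FN) * 100
= 57 / (57 + 37)
= 57 / 94
= 0.6064
= 60.6%

60.6


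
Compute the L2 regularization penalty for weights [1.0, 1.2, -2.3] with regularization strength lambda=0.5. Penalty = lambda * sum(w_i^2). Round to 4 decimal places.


Squaring each weight:
1.0^2 = 1.0
1.2^2 = 1.44
(-2.3)^2 = 5.29
Sum of squares = 7.73
Penalty = 0.5 * 7.73 = 3.8650

3.8650


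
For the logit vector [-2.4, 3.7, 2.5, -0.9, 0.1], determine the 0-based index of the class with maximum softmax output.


Softmax is a monotonic transformation, so it preserves the argmax.
We need to find the index of the maximum logit.
Index 0: -2.4
Index 1: 3.7
Index 2: 2.5
Index 3: -0.9
Index 4: 0.1
Maximum logit = 3.7 at index 1

1


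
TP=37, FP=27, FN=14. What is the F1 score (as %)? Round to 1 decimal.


Precision = TP / (TP + FP) = 37 / 64 = 0.5781
Recall = TP / (TP + FN) = 37 / 51 = 0.7255
F1 = 2 * P * R / (P + R)
= 2 * 0.5781 * 0.7255 / (0.5781 + 0.7255)
= 0.8388 / 1.3036
= 0.6435
As percentage: 64.3%

64.3


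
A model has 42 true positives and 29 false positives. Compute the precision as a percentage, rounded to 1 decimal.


Precision = TP / (TP + FP) * 100
= 42 / (42 + 29)
= 42 / 71
= 0.5915
= 59.2%

59.2


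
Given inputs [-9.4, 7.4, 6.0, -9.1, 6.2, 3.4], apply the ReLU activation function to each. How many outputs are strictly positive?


ReLU(x) = max(0, x) for each element:
ReLU(-9.4) = 0
ReLU(7.4) = 7.4
ReLU(6.0) = 6.0
ReLU(-9.1) = 0
ReLU(6.2) = 6.2
ReLU(3.4) = 3.4
Active neurons (>0): 4

4


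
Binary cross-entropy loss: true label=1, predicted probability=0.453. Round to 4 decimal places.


For y=1: Loss = -log(p)
= -log(0.453)
= -(-0.7919)
= 0.7919

0.7919


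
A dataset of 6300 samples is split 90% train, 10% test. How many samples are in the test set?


Train samples = 6300 * 90% = 5670
Test samples = 6300 - 5670
= 630

630


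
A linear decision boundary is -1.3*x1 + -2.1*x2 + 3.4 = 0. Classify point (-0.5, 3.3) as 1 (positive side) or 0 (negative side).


Compute -1.3 * -0.5 + -2.1 * 3.3 + 3.4
= 0.65 + -6.93 + 3.4
= -2.88
Since -2.88 < 0, the point is on the negative side.

0


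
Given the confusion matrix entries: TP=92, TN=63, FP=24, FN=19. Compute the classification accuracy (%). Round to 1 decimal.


Accuracy = (TP + TN) / (TP + TN + FP + FN) * 100
= (92 + 63) / (92 + 63 + 24 + 19)
= 155 / 198
= 0.7828
= 78.3%

78.3


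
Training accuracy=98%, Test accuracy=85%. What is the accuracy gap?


Gap = train_accuracy - test_accuracy
= 98 - 85
= 13%
This gap suggests the model is overfitting.

13


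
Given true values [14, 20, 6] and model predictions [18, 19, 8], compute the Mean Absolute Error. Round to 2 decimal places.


Absolute errors: [4, 1, 2]
Sum of absolute errors = 7
MAE = 7 / 3 = 2.33

2.33


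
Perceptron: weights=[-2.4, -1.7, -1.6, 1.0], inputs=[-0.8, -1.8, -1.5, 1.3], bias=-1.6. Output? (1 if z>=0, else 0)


z = w . x + b
= -2.4*-0.8 + -1.7*-1.8 + -1.6*-1.5 + 1.0*1.3 + -1.6
= 1.92 + 3.06 + 2.4 + 1.3 + -1.6
= 8.68 + -1.6
= 7.08
Since z = 7.08 >= 0, output = 1

1


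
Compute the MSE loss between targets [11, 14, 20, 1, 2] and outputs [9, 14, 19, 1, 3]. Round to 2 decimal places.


Differences: [2, 0, 1, 0, -1]
Squared errors: [4, 0, 1, 0, 1]
Sum of squared errors = 6
MSE = 6 / 5 = 1.20

1.20


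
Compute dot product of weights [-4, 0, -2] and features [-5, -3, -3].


Element-wise products:
-4 * -5 = 20
0 * -3 = 0
-2 * -3 = 6
Sum = 20 + 0 + 6
= 26

26


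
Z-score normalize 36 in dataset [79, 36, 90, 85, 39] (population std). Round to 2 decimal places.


Mean = (79 + 36 + 90 + 85 + 39) / 5 = 65.8
Variance = sum((x_i - mean)^2) / n = 546.96
Std = sqrt(546.96) = 23.3872
Z = (x - mean) / std
= (36 - 65.8) / 23.3872
= -29.8 / 23.3872
= -1.27

-1.27


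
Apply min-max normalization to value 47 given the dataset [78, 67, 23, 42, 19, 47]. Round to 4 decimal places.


Min = 19, Max = 78
Range = 78 - 19 = 59
Scaled = (x - min) / (max - min)
= (47 - 19) / 59
= 28 / 59
= 0.4746

0.4746


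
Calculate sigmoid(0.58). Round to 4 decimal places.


sigmoid(z) = 1 / (1 + exp(-z))
exp(-(0.58)) = exp(-0.58) = 0.5599
1 + 0.5599 = 1.5599
1 / 1.5599 = 0.6411

0.6411


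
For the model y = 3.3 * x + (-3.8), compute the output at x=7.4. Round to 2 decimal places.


y = 3.3 * 7.4 + (-3.8)
= 24.42 + (-3.8)
= 20.62

20.62


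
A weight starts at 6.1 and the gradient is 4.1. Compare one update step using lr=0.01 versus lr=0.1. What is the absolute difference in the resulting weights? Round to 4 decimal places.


With lr=0.01: w_new = 6.1 - 0.01 * 4.1 = 6.059
With lr=0.1: w_new = 6.1 - 0.1 * 4.1 = 5.69
Absolute difference = |6.059 - 5.69|
= 0.3690

0.3690


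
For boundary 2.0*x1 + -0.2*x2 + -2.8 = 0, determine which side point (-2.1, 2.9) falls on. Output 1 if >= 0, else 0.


Compute 2.0 * -2.1 + -0.2 * 2.9 + -2.8
= -4.2 + -0.58 + -2.8
= -7.58
Since -7.58 < 0, the point is on the negative side.

0


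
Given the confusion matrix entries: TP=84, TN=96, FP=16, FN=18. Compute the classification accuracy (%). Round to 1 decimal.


Accuracy = (TP + TN) / (TP + TN + FP + FN) * 100
= (84 + 96) / (84 + 96 + 16 + 18)
= 180 / 214
= 0.8411
= 84.1%

84.1


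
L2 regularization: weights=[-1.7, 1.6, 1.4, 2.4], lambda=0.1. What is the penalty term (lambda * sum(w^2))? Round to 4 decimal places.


Squaring each weight:
(-1.7)^2 = 2.89
1.6^2 = 2.56
1.4^2 = 1.96
2.4^2 = 5.76
Sum of squares = 13.17
Penalty = 0.1 * 13.17 = 1.3170

1.3170


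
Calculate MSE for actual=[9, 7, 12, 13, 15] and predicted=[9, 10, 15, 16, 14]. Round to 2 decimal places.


Differences: [0, -3, -3, -3, 1]
Squared errors: [0, 9, 9, 9, 1]
Sum of squared errors = 28
MSE = 28 / 5 = 5.60

5.60


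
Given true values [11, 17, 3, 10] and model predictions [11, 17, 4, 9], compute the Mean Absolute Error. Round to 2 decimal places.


Absolute errors: [0, 0, 1, 1]
Sum of absolute errors = 2
MAE = 2 / 4 = 0.50

0.50


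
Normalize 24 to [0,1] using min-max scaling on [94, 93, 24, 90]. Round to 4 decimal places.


Min = 24, Max = 94
Range = 94 - 24 = 70
Scaled = (x - min) / (max - min)
= (24 - 24) / 70
= 0 / 70
= 0.0000

0.0000


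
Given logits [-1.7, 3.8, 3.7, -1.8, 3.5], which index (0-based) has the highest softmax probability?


Softmax is a monotonic transformation, so it preserves the argmax.
We need to find the index of the maximum logit.
Index 0: -1.7
Index 1: 3.8
Index 2: 3.7
Index 3: -1.8
Index 4: 3.5
Maximum logit = 3.8 at index 1

1


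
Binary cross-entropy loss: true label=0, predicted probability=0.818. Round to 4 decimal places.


For y=0: Loss = -log(1-p)
= -log(1 - 0.818)
= -log(0.182)
= -(-1.7037)
= 1.7037

1.7037


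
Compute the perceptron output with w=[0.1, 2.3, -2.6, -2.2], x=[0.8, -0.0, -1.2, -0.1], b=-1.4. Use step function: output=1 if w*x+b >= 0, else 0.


z = w . x + b
= 0.1*0.8 + 2.3*-0.0 + -2.6*-1.2 + -2.2*-0.1 + -1.4
= 0.08 + -0.0 + 3.12 + 0.22 + -1.4
= 3.42 + -1.4
= 2.02
Since z = 2.02 >= 0, output = 1

1


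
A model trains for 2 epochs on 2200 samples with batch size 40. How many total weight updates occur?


Iterations per epoch = 2200 / 40 = 55
Total updates = iterations_per_epoch * epochs
= 55 * 2
= 110

110


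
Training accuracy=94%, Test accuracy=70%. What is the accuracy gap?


Gap = train_accuracy - test_accuracy
= 94 - 70
= 24%
This large gap strongly indicates overfitting.

24


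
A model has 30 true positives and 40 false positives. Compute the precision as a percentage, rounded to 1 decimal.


Precision = TP / (TP + FP) * 100
= 30 / (30 + 40)
= 30 / 70
= 0.4286
= 42.9%

42.9


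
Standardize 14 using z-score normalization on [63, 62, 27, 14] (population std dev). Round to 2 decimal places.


Mean = (63 + 62 + 27 + 14) / 4 = 41.5
Variance = sum((x_i - mean)^2) / n = 462.25
Std = sqrt(462.25) = 21.5
Z = (x - mean) / std
= (14 - 41.5) / 21.5
= -27.5 / 21.5
= -1.28

-1.28


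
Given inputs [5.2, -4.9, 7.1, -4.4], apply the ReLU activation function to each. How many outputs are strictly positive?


ReLU(x) = max(0, x) for each element:
ReLU(5.2) = 5.2
ReLU(-4.9) = 0
ReLU(7.1) = 7.1
ReLU(-4.4) = 0
Active neurons (>0): 2

2


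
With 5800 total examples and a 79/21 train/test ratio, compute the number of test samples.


Train samples = 5800 * 79% = 4582
Test samples = 5800 - 4582
= 1218

1218


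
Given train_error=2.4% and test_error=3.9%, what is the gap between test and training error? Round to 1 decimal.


Generalization gap = test_error - train_error
= 3.9 - 2.4
= 1.5%
A small gap suggests good generalization.

1.5


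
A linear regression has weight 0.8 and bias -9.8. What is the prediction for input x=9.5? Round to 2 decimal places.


y = 0.8 * 9.5 + (-9.8)
= 7.6 + (-9.8)
= -2.20

-2.20


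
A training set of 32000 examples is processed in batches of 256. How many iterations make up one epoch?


Iterations per epoch = dataset_size / batch_size
= 32000 / 256
= 125

125


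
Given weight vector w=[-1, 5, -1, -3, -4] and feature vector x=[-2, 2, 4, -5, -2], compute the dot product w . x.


Element-wise products:
-1 * -2 = 2
5 * 2 = 10
-1 * 4 = -4
-3 * -5 = 15
-4 * -2 = 8
Sum = 2 + 10 + -4 + 15 + 8
= 31

31


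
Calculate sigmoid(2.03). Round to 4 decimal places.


sigmoid(z) = 1 / (1 + exp(-z))
exp(-(2.03)) = exp(-2.03) = 0.1313
1 + 0.1313 = 1.1313
1 / 1.1313 = 0.8839

0.8839


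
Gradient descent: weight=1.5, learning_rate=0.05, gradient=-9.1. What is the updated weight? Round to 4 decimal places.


w_new = w_old - lr * gradient
= 1.5 - 0.05 * -9.1
= 1.5 - (-0.455)
= 1.9550

1.9550


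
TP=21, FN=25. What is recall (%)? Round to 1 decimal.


Recall = TP / (TP + FN) * 100
= 21 / (21 + 25)
= 21 / 46
= 0.4565
= 45.7%

45.7


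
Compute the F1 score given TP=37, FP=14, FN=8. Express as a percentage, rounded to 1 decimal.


Precision = TP / (TP + FP) = 37 / 51 = 0.7255
Recall = TP / (TP + FN) = 37 / 45 = 0.8222
F1 = 2 * P * R / (P + R)
= 2 * 0.7255 * 0.8222 / (0.7255 + 0.8222)
= 1.193 / 1.5477
= 0.7708
As percentage: 77.1%

77.1


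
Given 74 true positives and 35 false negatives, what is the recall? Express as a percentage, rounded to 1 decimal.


Recall = TP / (TP + FN) * 100
= 74 / (74 + 35)
= 74 / 109
= 0.6789
= 67.9%

67.9


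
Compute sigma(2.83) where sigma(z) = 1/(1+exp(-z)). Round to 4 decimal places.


sigmoid(z) = 1 / (1 + exp(-z))
exp(-(2.83)) = exp(-2.83) = 0.059
1 + 0.059 = 1.059
1 / 1.059 = 0.9443

0.9443


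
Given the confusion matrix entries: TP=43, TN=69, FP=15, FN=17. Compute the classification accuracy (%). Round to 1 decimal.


Accuracy = (TP + TN) / (TP + TN + FP + FN) * 100
= (43 + 69) / (43 + 69 + 15 + 17)
= 112 / 144
= 0.7778
= 77.8%

77.8


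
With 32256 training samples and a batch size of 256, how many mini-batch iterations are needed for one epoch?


Iterations per epoch = dataset_size / batch_size
= 32256 / 256
= 126

126


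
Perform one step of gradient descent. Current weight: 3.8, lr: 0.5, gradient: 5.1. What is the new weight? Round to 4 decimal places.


w_new = w_old - lr * gradient
= 3.8 - 0.5 * 5.1
= 3.8 - (2.55)
= 1.2500

1.2500


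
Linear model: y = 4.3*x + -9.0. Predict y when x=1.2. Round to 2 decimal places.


y = 4.3 * 1.2 + (-9.0)
= 5.16 + (-9.0)
= -3.84

-3.84


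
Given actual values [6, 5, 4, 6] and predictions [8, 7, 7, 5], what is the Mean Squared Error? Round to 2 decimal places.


Differences: [-2, -2, -3, 1]
Squared errors: [4, 4, 9, 1]
Sum of squared errors = 18
MSE = 18 / 4 = 4.50

4.50


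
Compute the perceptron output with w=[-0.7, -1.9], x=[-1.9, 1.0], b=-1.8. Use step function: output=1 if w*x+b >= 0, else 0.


z = w . x + b
= -0.7*-1.9 + -1.9*1.0 + -1.8
= 1.33 + -1.9 + -1.8
= -0.57 + -1.8
= -2.37
Since z = -2.37 < 0, output = 0

0


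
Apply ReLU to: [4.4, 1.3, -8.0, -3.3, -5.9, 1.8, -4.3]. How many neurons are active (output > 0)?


ReLU(x) = max(0, x) for each element:
ReLU(4.4) = 4.4
ReLU(1.3) = 1.3
ReLU(-8.0) = 0
ReLU(-3.3) = 0
ReLU(-5.9) = 0
ReLU(1.8) = 1.8
ReLU(-4.3) = 0
Active neurons (>0): 3

3


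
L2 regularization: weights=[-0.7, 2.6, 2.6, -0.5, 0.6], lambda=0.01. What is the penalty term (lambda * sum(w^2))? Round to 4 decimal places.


Squaring each weight:
(-0.7)^2 = 0.49
2.6^2 = 6.76
2.6^2 = 6.76
(-0.5)^2 = 0.25
0.6^2 = 0.36
Sum of squares = 14.62
Penalty = 0.01 * 14.62 = 0.1462

0.1462


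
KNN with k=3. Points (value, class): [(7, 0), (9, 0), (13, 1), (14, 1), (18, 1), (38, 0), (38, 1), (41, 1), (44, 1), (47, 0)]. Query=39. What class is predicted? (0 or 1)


Distances from query 39:
Point 38 (class 0): distance = 1
Point 38 (class 1): distance = 1
Point 41 (class 1): distance = 2
K=3 nearest neighbors: classes = [0, 1, 1]
Votes for class 1: 2 / 3
Majority vote => class 1

1


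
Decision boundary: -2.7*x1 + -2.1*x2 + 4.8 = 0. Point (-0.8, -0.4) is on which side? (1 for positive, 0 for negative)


Compute -2.7 * -0.8 + -2.1 * -0.4 + 4.8
= 2.16 + 0.84 + 4.8
= 7.8
Since 7.8 >= 0, the point is on the positive side.

1


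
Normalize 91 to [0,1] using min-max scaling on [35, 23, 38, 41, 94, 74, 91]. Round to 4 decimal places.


Min = 23, Max = 94
Range = 94 - 23 = 71
Scaled = (x - min) / (max - min)
= (91 - 23) / 71
= 68 / 71
= 0.9577

0.9577


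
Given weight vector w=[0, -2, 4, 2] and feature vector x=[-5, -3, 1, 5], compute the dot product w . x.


Element-wise products:
0 * -5 = 0
-2 * -3 = 6
4 * 1 = 4
2 * 5 = 10
Sum = 0 + 6 + 4 + 10
= 20

20


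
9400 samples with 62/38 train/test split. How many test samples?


Train samples = 9400 * 62% = 5828
Test samples = 9400 - 5828
= 3572

3572


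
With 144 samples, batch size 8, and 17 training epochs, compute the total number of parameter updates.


Iterations per epoch = 144 / 8 = 18
Total updates = iterations_per_epoch * epochs
= 18 * 17
= 306

306


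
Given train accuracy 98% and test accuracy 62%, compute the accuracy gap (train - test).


Gap = train_accuracy - test_accuracy
= 98 - 62
= 36%
This large gap strongly indicates overfitting.

36


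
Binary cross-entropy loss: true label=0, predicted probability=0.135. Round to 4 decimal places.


For y=0: Loss = -log(1-p)
= -log(1 - 0.135)
= -log(0.865)
= -(-0.145)
= 0.1450

0.1450


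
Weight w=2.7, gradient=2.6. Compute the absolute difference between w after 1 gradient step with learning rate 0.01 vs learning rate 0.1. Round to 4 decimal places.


With lr=0.01: w_new = 2.7 - 0.01 * 2.6 = 2.674
With lr=0.1: w_new = 2.7 - 0.1 * 2.6 = 2.44
Absolute difference = |2.674 - 2.44|
= 0.2340

0.2340


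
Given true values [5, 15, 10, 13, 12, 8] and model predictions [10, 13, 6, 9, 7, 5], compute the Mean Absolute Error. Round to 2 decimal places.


Absolute errors: [5, 2, 4, 4, 5, 3]
Sum of absolute errors = 23
MAE = 23 / 6 = 3.83

3.83


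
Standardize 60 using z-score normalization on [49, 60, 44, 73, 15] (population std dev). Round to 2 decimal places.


Mean = (49 + 60 + 44 + 73 + 15) / 5 = 48.2
Variance = sum((x_i - mean)^2) / n = 374.96
Std = sqrt(374.96) = 19.3639
Z = (x - mean) / std
= (60 - 48.2) / 19.3639
= 11.8 / 19.3639
= 0.61

0.61


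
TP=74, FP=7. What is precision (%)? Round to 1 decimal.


Precision = TP / (TP + FP) * 100
= 74 / (74 + 7)
= 74 / 81
= 0.9136
= 91.4%

91.4


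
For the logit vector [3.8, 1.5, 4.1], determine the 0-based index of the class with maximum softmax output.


Softmax is a monotonic transformation, so it preserves the argmax.
We need to find the index of the maximum logit.
Index 0: 3.8
Index 1: 1.5
Index 2: 4.1
Maximum logit = 4.1 at index 2

2


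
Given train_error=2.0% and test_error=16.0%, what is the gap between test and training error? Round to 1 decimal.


Generalization gap = test_error - train_error
= 16.0 - 2.0
= 14.0%
A large gap suggests overfitting.

14.0


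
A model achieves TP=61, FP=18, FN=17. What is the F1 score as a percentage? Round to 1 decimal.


Precision = TP / (TP + FP) = 61 / 79 = 0.7722
Recall = TP / (TP + FN) = 61 / 78 = 0.7821
F1 = 2 * P * R / (P + R)
= 2 * 0.7722 * 0.7821 / (0.7722 + 0.7821)
= 1.2077 / 1.5542
= 0.7771
As percentage: 77.7%

77.7


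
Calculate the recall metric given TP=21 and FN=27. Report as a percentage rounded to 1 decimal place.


Recall = TP / (TP + FN) * 100
= 21 / (21 + 27)
= 21 / 48
= 0.4375
= 43.8%

43.8


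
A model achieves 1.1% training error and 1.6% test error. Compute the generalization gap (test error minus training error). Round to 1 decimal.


Generalization gap = test_error - train_error
= 1.6 - 1.1
= 0.5%
A small gap suggests good generalization.

0.5


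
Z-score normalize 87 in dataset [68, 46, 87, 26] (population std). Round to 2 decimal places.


Mean = (68 + 46 + 87 + 26) / 4 = 56.75
Variance = sum((x_i - mean)^2) / n = 525.6875
Std = sqrt(525.6875) = 22.9279
Z = (x - mean) / std
= (87 - 56.75) / 22.9279
= 30.25 / 22.9279
= 1.32

1.32


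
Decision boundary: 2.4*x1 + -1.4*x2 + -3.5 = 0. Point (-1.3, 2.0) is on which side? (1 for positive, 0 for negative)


Compute 2.4 * -1.3 + -1.4 * 2.0 + -3.5
= -3.12 + -2.8 + -3.5
= -9.42
Since -9.42 < 0, the point is on the negative side.

0


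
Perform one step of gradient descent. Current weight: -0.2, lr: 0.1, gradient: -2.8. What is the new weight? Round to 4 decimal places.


w_new = w_old - lr * gradient
= -0.2 - 0.1 * -2.8
= -0.2 - (-0.28)
= 0.0800

0.0800


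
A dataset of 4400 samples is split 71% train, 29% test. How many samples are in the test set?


Train samples = 4400 * 71% = 3124
Test samples = 4400 - 3124
= 1276

1276


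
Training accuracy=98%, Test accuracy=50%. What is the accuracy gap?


Gap = train_accuracy - test_accuracy
= 98 - 50
= 48%
This large gap strongly indicates overfitting.

48


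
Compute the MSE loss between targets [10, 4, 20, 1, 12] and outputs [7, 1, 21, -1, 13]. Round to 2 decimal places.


Differences: [3, 3, -1, 2, -1]
Squared errors: [9, 9, 1, 4, 1]
Sum of squared errors = 24
MSE = 24 / 5 = 4.80

4.80


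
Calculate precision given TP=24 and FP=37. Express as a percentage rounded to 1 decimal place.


Precision = TP / (TP + FP) * 100
= 24 / (24 + 37)
= 24 / 61
= 0.3934
= 39.3%

39.3


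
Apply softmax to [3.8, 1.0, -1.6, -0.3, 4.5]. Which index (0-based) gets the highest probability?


Softmax is a monotonic transformation, so it preserves the argmax.
We need to find the index of the maximum logit.
Index 0: 3.8
Index 1: 1.0
Index 2: -1.6
Index 3: -0.3
Index 4: 4.5
Maximum logit = 4.5 at index 4

4


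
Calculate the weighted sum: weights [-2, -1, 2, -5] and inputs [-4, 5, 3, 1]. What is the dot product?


Element-wise products:
-2 * -4 = 8
-1 * 5 = -5
2 * 3 = 6
-5 * 1 = -5
Sum = 8 + -5 + 6 + -5
= 4

4


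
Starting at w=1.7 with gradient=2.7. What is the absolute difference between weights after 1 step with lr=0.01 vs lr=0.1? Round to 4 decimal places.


With lr=0.01: w_new = 1.7 - 0.01 * 2.7 = 1.673
With lr=0.1: w_new = 1.7 - 0.1 * 2.7 = 1.43
Absolute difference = |1.673 - 1.43|
= 0.2430

0.2430


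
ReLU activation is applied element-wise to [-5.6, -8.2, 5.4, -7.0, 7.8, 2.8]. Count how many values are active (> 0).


ReLU(x) = max(0, x) for each element:
ReLU(-5.6) = 0
ReLU(-8.2) = 0
ReLU(5.4) = 5.4
ReLU(-7.0) = 0
ReLU(7.8) = 7.8
ReLU(2.8) = 2.8
Active neurons (>0): 3

3


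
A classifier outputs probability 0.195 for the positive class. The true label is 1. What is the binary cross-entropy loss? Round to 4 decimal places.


For y=1: Loss = -log(p)
= -log(0.195)
= -(-1.6348)
= 1.6348

1.6348


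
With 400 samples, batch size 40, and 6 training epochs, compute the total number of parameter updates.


Iterations per epoch = 400 / 40 = 10
Total updates = iterations_per_epoch * epochs
= 10 * 6
= 60

60


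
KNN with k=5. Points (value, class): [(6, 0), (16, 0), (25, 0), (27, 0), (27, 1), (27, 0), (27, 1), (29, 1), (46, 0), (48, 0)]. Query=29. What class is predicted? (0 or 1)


Distances from query 29:
Point 29 (class 1): distance = 0
Point 27 (class 0): distance = 2
Point 27 (class 0): distance = 2
Point 27 (class 1): distance = 2
Point 27 (class 1): distance = 2
K=5 nearest neighbors: classes = [1, 0, 0, 1, 1]
Votes for class 1: 3 / 5
Majority vote => class 1

1


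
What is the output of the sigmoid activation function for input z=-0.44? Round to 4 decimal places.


sigmoid(z) = 1 / (1 + exp(-z))
exp(-(-0.44)) = exp(0.44) = 1.5527
1 + 1.5527 = 2.5527
1 / 2.5527 = 0.3917

0.3917


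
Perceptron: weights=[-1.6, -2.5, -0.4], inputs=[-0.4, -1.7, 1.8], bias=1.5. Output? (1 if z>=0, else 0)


z = w . x + b
= -1.6*-0.4 + -2.5*-1.7 + -0.4*1.8 + 1.5
= 0.64 + 4.25 + -0.72 + 1.5
= 4.17 + 1.5
= 5.67
Since z = 5.67 >= 0, output = 1

1


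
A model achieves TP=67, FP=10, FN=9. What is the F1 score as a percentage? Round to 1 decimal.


Precision = TP / (TP + FP) = 67 / 77 = 0.8701
Recall = TP / (TP + FN) = 67 / 76 = 0.8816
F1 = 2 * P * R / (P + R)
= 2 * 0.8701 * 0.8816 / (0.8701 + 0.8816)
= 1.5342 / 1.7517
= 0.8758
As percentage: 87.6%

87.6


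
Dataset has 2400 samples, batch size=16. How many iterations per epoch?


Iterations per epoch = dataset_size / batch_size
= 2400 / 16
= 150

150


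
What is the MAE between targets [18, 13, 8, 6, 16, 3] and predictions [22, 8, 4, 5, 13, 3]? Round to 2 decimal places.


Absolute errors: [4, 5, 4, 1, 3, 0]
Sum of absolute errors = 17
MAE = 17 / 6 = 2.83

2.83


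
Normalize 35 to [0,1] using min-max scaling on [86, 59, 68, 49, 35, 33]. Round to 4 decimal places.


Min = 33, Max = 86
Range = 86 - 33 = 53
Scaled = (x - min) / (max - min)
= (35 - 33) / 53
= 2 / 53
= 0.0377

0.0377


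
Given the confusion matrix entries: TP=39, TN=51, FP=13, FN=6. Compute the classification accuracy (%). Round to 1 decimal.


Accuracy = (TP + TN) / (TP + TN + FP + FN) * 100
= (39 + 51) / (39 + 51 + 13 + 6)
= 90 / 109
= 0.8257
= 82.6%

82.6


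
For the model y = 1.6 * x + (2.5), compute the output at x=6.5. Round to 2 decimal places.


y = 1.6 * 6.5 + (2.5)
= 10.4 + (2.5)
= 12.90

12.90


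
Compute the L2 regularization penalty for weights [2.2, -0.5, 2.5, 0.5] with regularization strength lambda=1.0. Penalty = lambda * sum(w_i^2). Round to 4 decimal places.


Squaring each weight:
2.2^2 = 4.84
(-0.5)^2 = 0.25
2.5^2 = 6.25
0.5^2 = 0.25
Sum of squares = 11.59
Penalty = 1.0 * 11.59 = 11.5900

11.5900


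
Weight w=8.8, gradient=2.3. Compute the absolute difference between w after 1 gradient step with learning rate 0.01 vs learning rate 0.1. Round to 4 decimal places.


With lr=0.01: w_new = 8.8 - 0.01 * 2.3 = 8.777
With lr=0.1: w_new = 8.8 - 0.1 * 2.3 = 8.57
Absolute difference = |8.777 - 8.57|
= 0.2070

0.2070


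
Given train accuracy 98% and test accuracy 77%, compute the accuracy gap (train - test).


Gap = train_accuracy - test_accuracy
= 98 - 77
= 21%
This large gap strongly indicates overfitting.

21


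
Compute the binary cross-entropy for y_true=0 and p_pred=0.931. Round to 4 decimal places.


For y=0: Loss = -log(1-p)
= -log(1 - 0.931)
= -log(0.069)
= -(-2.6736)
= 2.6736

2.6736


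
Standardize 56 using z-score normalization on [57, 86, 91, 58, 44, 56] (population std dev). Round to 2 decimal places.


Mean = (57 + 86 + 91 + 58 + 44 + 56) / 6 = 65.3333
Variance = sum((x_i - mean)^2) / n = 291.8889
Std = sqrt(291.8889) = 17.0848
Z = (x - mean) / std
= (56 - 65.3333) / 17.0848
= -9.3333 / 17.0848
= -0.55

-0.55


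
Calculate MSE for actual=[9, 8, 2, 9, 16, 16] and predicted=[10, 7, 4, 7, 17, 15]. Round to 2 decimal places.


Differences: [-1, 1, -2, 2, -1, 1]
Squared errors: [1, 1, 4, 4, 1, 1]
Sum of squared errors = 12
MSE = 12 / 6 = 2.00

2.00


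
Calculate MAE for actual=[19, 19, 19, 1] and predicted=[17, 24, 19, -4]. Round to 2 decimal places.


Absolute errors: [2, 5, 0, 5]
Sum of absolute errors = 12
MAE = 12 / 4 = 3.00

3.00


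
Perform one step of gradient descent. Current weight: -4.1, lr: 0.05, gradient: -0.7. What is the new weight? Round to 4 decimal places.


w_new = w_old - lr * gradient
= -4.1 - 0.05 * -0.7
= -4.1 - (-0.035)
= -4.0650

-4.0650


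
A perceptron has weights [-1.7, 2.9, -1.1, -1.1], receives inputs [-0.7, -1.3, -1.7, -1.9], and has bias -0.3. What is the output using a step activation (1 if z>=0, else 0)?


z = w . x + b
= -1.7*-0.7 + 2.9*-1.3 + -1.1*-1.7 + -1.1*-1.9 + -0.3
= 1.19 + -3.77 + 1.87 + 2.09 + -0.3
= 1.38 + -0.3
= 1.08
Since z = 1.08 >= 0, output = 1

1


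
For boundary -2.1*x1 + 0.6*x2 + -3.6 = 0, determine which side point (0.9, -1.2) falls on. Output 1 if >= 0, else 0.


Compute -2.1 * 0.9 + 0.6 * -1.2 + -3.6
= -1.89 + -0.72 + -3.6
= -6.21
Since -6.21 < 0, the point is on the negative side.

0


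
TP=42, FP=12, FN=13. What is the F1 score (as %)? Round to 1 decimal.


Precision = TP / (TP + FP) = 42 / 54 = 0.7778
Recall = TP / (TP + FN) = 42 / 55 = 0.7636
F1 = 2 * P * R / (P + R)
= 2 * 0.7778 * 0.7636 / (0.7778 + 0.7636)
= 1.1879 / 1.5414
= 0.7706
As percentage: 77.1%

77.1


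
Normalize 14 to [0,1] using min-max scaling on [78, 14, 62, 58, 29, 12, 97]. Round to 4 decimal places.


Min = 12, Max = 97
Range = 97 - 12 = 85
Scaled = (x - min) / (max - min)
= (14 - 12) / 85
= 2 / 85
= 0.0235

0.0235


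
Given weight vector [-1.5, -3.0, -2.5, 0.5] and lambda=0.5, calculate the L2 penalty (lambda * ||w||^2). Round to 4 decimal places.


Squaring each weight:
(-1.5)^2 = 2.25
(-3.0)^2 = 9.0
(-2.5)^2 = 6.25
0.5^2 = 0.25
Sum of squares = 17.75
Penalty = 0.5 * 17.75 = 8.8750

8.8750


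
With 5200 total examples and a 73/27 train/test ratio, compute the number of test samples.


Train samples = 5200 * 73% = 3796
Test samples = 5200 - 3796
= 1404

1404


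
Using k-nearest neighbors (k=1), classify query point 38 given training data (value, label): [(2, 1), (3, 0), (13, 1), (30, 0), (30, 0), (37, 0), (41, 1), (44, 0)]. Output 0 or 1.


Distances from query 38:
Point 37 (class 0): distance = 1
K=1 nearest neighbors: classes = [0]
Votes for class 1: 0 / 1
Majority vote => class 0

0


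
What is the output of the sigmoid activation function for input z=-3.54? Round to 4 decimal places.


sigmoid(z) = 1 / (1 + exp(-z))
exp(-(-3.54)) = exp(3.54) = 34.4669
1 + 34.4669 = 35.4669
1 / 35.4669 = 0.0282

0.0282


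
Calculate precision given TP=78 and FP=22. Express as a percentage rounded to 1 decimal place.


Precision = TP / (TP + FP) * 100
= 78 / (78 + 22)
= 78 / 100
= 0.78
= 78.0%

78.0


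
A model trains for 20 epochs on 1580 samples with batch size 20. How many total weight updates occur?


Iterations per epoch = 1580 / 20 = 79
Total updates = iterations_per_epoch * epochs
= 79 * 20
= 1580

1580


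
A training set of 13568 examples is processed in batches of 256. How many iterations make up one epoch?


Iterations per epoch = dataset_size / batch_size
= 13568 / 256
= 53

53


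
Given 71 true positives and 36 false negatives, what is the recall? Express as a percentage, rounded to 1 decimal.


Recall = TP / (TP + FN) * 100
= 71 / (71 + 36)
= 71 / 107
= 0.6636
= 66.4%

66.4


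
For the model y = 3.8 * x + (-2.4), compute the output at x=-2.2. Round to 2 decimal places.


y = 3.8 * -2.2 + (-2.4)
= -8.36 + (-2.4)
= -10.76

-10.76


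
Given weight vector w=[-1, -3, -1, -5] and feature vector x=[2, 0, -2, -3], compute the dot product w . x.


Element-wise products:
-1 * 2 = -2
-3 * 0 = 0
-1 * -2 = 2
-5 * -3 = 15
Sum = -2 + 0 + 2 + 15
= 15

15


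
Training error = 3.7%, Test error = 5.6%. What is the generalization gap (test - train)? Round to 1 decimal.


Generalization gap = test_error - train_error
= 5.6 - 3.7
= 1.9%
A small gap suggests good generalization.

1.9


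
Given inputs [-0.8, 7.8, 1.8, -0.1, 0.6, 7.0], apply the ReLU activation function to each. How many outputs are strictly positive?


ReLU(x) = max(0, x) for each element:
ReLU(-0.8) = 0
ReLU(7.8) = 7.8
ReLU(1.8) = 1.8
ReLU(-0.1) = 0
ReLU(0.6) = 0.6
ReLU(7.0) = 7.0
Active neurons (>0): 4

4


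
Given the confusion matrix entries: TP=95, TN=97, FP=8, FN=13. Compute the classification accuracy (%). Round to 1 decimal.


Accuracy = (TP + TN) / (TP + TN + FP + FN) * 100
= (95 + 97) / (95 + 97 + 8 + 13)
= 192 / 213
= 0.9014
= 90.1%

90.1


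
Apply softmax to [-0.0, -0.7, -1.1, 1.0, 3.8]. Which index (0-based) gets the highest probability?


Softmax is a monotonic transformation, so it preserves the argmax.
We need to find the index of the maximum logit.
Index 0: -0.0
Index 1: -0.7
Index 2: -1.1
Index 3: 1.0
Index 4: 3.8
Maximum logit = 3.8 at index 4

4


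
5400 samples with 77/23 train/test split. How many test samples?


Train samples = 5400 * 77% = 4158
Test samples = 5400 - 4158
= 1242

1242


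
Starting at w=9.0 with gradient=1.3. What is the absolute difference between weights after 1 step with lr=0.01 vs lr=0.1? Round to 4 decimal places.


With lr=0.01: w_new = 9.0 - 0.01 * 1.3 = 8.987
With lr=0.1: w_new = 9.0 - 0.1 * 1.3 = 8.87
Absolute difference = |8.987 - 8.87|
= 0.1170

0.1170


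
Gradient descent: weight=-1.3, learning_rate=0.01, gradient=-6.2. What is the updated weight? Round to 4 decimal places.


w_new = w_old - lr * gradient
= -1.3 - 0.01 * -6.2
= -1.3 - (-0.062)
= -1.2380

-1.2380


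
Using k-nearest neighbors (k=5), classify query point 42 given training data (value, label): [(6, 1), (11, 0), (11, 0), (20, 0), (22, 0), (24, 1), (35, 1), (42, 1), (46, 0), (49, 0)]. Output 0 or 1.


Distances from query 42:
Point 42 (class 1): distance = 0
Point 46 (class 0): distance = 4
Point 49 (class 0): distance = 7
Point 35 (class 1): distance = 7
Point 24 (class 1): distance = 18
K=5 nearest neighbors: classes = [1, 0, 0, 1, 1]
Votes for class 1: 3 / 5
Majority vote => class 1

1


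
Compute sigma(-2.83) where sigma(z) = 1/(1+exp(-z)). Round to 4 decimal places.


sigmoid(z) = 1 / (1 + exp(-z))
exp(-(-2.83)) = exp(2.83) = 16.9455
1 + 16.9455 = 17.9455
1 / 17.9455 = 0.0557

0.0557


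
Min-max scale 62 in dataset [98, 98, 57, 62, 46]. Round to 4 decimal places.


Min = 46, Max = 98
Range = 98 - 46 = 52
Scaled = (x - min) / (max - min)
= (62 - 46) / 52
= 16 / 52
= 0.3077

0.3077


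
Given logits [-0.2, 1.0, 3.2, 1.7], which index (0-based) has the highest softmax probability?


Softmax is a monotonic transformation, so it preserves the argmax.
We need to find the index of the maximum logit.
Index 0: -0.2
Index 1: 1.0
Index 2: 3.2
Index 3: 1.7
Maximum logit = 3.2 at index 2

2


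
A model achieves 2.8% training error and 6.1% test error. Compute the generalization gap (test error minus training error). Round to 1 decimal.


Generalization gap = test_error - train_error
= 6.1 - 2.8
= 3.3%
A moderate gap.

3.3


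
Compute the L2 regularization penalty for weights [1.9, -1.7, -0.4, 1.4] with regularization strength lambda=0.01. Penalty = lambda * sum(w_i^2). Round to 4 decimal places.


Squaring each weight:
1.9^2 = 3.61
(-1.7)^2 = 2.89
(-0.4)^2 = 0.16
1.4^2 = 1.96
Sum of squares = 8.62
Penalty = 0.01 * 8.62 = 0.0862

0.0862


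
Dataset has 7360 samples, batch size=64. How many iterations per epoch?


Iterations per epoch = dataset_size / batch_size
= 7360 / 64
= 115

115


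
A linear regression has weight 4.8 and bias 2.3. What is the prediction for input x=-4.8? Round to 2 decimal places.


y = 4.8 * -4.8 + (2.3)
= -23.04 + (2.3)
= -20.74

-20.74


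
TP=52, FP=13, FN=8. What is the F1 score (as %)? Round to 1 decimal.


Precision = TP / (TP + FP) = 52 / 65 = 0.8
Recall = TP / (TP + FN) = 52 / 60 = 0.8667
F1 = 2 * P * R / (P + R)
= 2 * 0.8 * 0.8667 / (0.8 + 0.8667)
= 1.3867 / 1.6667
= 0.832
As percentage: 83.2%

83.2


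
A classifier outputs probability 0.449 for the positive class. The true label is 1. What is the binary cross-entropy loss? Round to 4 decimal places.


For y=1: Loss = -log(p)
= -log(0.449)
= -(-0.8007)
= 0.8007

0.8007


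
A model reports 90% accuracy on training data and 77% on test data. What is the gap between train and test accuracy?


Gap = train_accuracy - test_accuracy
= 90 - 77
= 13%
This gap suggests the model is overfitting.

13


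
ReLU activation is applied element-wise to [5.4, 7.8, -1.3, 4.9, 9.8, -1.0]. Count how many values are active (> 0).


ReLU(x) = max(0, x) for each element:
ReLU(5.4) = 5.4
ReLU(7.8) = 7.8
ReLU(-1.3) = 0
ReLU(4.9) = 4.9
ReLU(9.8) = 9.8
ReLU(-1.0) = 0
Active neurons (>0): 4

4


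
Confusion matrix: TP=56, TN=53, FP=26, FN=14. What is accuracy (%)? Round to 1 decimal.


Accuracy = (TP + TN) / (TP + TN + FP + FN) * 100
= (56 + 53) / (56 + 53 + 26 + 14)
= 109 / 149
= 0.7315
= 73.2%

73.2


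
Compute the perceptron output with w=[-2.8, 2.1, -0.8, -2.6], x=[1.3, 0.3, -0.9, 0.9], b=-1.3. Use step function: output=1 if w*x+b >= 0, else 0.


z = w . x + b
= -2.8*1.3 + 2.1*0.3 + -0.8*-0.9 + -2.6*0.9 + -1.3
= -3.64 + 0.63 + 0.72 + -2.34 + -1.3
= -4.63 + -1.3
= -5.93
Since z = -5.93 < 0, output = 0

0


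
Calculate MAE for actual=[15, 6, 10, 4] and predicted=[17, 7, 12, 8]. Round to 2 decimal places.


Absolute errors: [2, 1, 2, 4]
Sum of absolute errors = 9
MAE = 9 / 4 = 2.25

2.25


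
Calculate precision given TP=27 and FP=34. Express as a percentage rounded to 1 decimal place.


Precision = TP / (TP + FP) * 100
= 27 / (27 + 34)
= 27 / 61
= 0.4426
= 44.3%

44.3


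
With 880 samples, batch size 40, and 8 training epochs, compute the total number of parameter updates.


Iterations per epoch = 880 / 40 = 22
Total updates = iterations_per_epoch * epochs
= 22 * 8
= 176

176


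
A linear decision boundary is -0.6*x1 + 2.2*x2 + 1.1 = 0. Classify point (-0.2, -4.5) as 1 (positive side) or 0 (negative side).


Compute -0.6 * -0.2 + 2.2 * -4.5 + 1.1
= 0.12 + -9.9 + 1.1
= -8.68
Since -8.68 < 0, the point is on the negative side.

0


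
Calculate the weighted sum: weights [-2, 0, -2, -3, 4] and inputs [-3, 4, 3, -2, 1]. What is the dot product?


Element-wise products:
-2 * -3 = 6
0 * 4 = 0
-2 * 3 = -6
-3 * -2 = 6
4 * 1 = 4
Sum = 6 + 0 + -6 + 6 + 4
= 10

10


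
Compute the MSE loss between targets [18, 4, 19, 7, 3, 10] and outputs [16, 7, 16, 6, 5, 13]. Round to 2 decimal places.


Differences: [2, -3, 3, 1, -2, -3]
Squared errors: [4, 9, 9, 1, 4, 9]
Sum of squared errors = 36
MSE = 36 / 6 = 6.00

6.00


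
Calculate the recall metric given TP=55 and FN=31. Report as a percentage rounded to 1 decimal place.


Recall = TP / (TP + FN) * 100
= 55 / (55 + 31)
= 55 / 86
= 0.6395
= 64.0%

64.0


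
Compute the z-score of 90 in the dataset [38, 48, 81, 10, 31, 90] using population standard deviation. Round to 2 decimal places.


Mean = (38 + 48 + 81 + 10 + 31 + 90) / 6 = 49.6667
Variance = sum((x_i - mean)^2) / n = 778.2222
Std = sqrt(778.2222) = 27.8966
Z = (x - mean) / std
= (90 - 49.6667) / 27.8966
= 40.3333 / 27.8966
= 1.45

1.45


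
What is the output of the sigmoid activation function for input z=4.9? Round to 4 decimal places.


sigmoid(z) = 1 / (1 + exp(-z))
exp(-(4.9)) = exp(-4.9) = 0.0074
1 + 0.0074 = 1.0074
1 / 1.0074 = 0.9926

0.9926


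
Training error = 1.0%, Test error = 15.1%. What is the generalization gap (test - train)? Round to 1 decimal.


Generalization gap = test_error - train_error
= 15.1 - 1.0
= 14.1%
A large gap suggests overfitting.

14.1


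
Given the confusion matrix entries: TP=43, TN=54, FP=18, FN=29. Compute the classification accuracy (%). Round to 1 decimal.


Accuracy = (TP + TN) / (TP + TN + FP + FN) * 100
= (43 + 54) / (43 + 54 + 18 + 29)
= 97 / 144
= 0.6736
= 67.4%

67.4


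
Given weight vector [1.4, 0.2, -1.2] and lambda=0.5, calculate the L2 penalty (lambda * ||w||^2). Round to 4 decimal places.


Squaring each weight:
1.4^2 = 1.96
0.2^2 = 0.04
(-1.2)^2 = 1.44
Sum of squares = 3.44
Penalty = 0.5 * 3.44 = 1.7200

1.7200


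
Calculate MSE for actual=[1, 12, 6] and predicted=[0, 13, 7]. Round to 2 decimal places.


Differences: [1, -1, -1]
Squared errors: [1, 1, 1]
Sum of squared errors = 3
MSE = 3 / 3 = 1.00

1.00


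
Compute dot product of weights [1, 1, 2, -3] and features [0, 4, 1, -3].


Element-wise products:
1 * 0 = 0
1 * 4 = 4
2 * 1 = 2
-3 * -3 = 9
Sum = 0 + 4 + 2 + 9
= 15

15


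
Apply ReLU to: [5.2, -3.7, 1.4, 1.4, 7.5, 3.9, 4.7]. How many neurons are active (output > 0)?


ReLU(x) = max(0, x) for each element:
ReLU(5.2) = 5.2
ReLU(-3.7) = 0
ReLU(1.4) = 1.4
ReLU(1.4) = 1.4
ReLU(7.5) = 7.5
ReLU(3.9) = 3.9
ReLU(4.7) = 4.7
Active neurons (>0): 6

6


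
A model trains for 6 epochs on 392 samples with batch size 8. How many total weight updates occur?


Iterations per epoch = 392 / 8 = 49
Total updates = iterations_per_epoch * epochs
= 49 * 6
= 294

294


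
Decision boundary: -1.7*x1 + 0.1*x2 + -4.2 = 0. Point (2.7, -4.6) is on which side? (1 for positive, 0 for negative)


Compute -1.7 * 2.7 + 0.1 * -4.6 + -4.2
= -4.59 + -0.46 + -4.2
= -9.25
Since -9.25 < 0, the point is on the negative side.

0
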